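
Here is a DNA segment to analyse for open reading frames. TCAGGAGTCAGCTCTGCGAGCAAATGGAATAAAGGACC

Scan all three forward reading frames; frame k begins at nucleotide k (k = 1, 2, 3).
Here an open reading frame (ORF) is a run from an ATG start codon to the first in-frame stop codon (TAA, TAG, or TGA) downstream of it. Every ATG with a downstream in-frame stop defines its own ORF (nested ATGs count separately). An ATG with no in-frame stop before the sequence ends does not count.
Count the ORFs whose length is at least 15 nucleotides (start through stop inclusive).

Frame 1: TCA GGA GTC AGC TCT GCG AGC AAA TGG AAT AAA GGA — no ATG→stop ORF.
Frame 2: CAG GAG TCA GCT CTG CGA GCA AAT GGA ATA AAG GAC — no ATG→stop ORF.
Frame 3: AGG AGT CAG CTC TGC GAG CAA ATG GAA TAA AGG ACC — ATG at 24, stop TAA at 30 → 9 nt.
No ORF reaches 15 nucleotides. Count = 0.

0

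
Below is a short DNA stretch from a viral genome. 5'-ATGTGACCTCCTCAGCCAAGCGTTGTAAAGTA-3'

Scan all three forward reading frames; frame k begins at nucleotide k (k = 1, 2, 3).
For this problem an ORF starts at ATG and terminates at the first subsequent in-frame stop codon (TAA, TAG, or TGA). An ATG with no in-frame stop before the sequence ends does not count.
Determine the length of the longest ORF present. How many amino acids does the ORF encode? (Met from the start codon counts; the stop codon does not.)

Frame 1: ATG TGA CCT CCT CAG CCA AGC GTT GTA AAG — ATG at 1, stop TGA at 4 → 6 nt.
Frame 2: TGT GAC CTC CTC AGC CAA GCG TTG TAA AGT — no ATG→stop ORF.
Frame 3: GTG ACC TCC TCA GCC AAG CGT TGT AAA GTA — no ATG→stop ORF.
Longest: frame 1, positions 1–6, 6 nt = 2 codons = 1 aa. → 1 amino acids.

1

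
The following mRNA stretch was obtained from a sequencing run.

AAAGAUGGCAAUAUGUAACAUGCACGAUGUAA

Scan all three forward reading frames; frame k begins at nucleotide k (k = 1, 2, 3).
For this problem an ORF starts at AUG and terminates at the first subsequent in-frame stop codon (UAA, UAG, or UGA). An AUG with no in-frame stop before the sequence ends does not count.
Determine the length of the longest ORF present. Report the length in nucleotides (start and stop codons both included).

6

Frame 1: AAA GAU GGC AAU AUG UAA CAU GCA CGA UGU — AUG at 13, stop UAA at 16 → 6 nt.
Frame 2: AAG AUG GCA AUA UGU AAC AUG CAC GAU GUA — no AUG→stop ORF.
Frame 3: AGA UGG CAA UAU GUA ACA UGC ACG AUG UAA — AUG at 27, stop UAA at 30 → 6 nt.
Longest: frame 1, positions 13–18, 6 nt = 2 codons = 1 aa. → 6 nucleotides.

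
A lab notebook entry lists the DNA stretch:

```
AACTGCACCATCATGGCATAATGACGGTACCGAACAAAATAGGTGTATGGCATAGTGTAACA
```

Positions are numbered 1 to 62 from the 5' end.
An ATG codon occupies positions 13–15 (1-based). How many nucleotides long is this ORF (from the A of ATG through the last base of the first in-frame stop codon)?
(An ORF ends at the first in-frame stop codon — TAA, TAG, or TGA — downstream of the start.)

Codons from position 13: ATG (13–15), GCA (16–18), TAA (19–21).
TAA is the first in-frame stop; ORF spans 13–21, 9 nucleotides.

9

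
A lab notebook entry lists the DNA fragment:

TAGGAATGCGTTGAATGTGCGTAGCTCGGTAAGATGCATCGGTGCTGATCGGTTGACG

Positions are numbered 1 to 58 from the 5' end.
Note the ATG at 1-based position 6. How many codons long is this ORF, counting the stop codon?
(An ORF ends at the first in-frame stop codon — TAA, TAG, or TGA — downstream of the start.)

3

Codons from position 6: ATG (6–8), CGT (9–11), TGA (12–14).
TGA is the first in-frame stop; that's 3 codons including the stop.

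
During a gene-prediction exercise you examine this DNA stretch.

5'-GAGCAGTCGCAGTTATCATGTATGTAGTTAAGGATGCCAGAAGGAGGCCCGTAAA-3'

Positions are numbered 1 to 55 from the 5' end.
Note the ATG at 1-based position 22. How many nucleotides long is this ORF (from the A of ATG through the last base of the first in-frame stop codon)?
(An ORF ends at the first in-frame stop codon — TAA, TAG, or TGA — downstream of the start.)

6

Codons from position 22: ATG (22–24), TAG (25–27).
TAG is the first in-frame stop; ORF spans 22–27, 6 nucleotides.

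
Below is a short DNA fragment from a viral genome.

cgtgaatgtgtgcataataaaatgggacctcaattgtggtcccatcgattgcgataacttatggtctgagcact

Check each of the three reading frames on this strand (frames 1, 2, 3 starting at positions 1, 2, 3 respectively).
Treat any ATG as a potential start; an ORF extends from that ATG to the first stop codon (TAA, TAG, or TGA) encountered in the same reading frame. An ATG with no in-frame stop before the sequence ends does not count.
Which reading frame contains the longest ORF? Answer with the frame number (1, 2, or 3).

1

Frame 1: CGT GAA TGT GTG CAT AAT AAA ATG GGA CCT CAA TTG TGG TCC CAT CGA TTG CGA TAA CTT ATG GTC TGA GCA — ATG at 22, stop TAA at 55 → 36 nt; ATG at 61, stop TGA at 67 → 9 nt.
Frame 2: GTG AAT GTG TGC ATA ATA AAA TGG GAC CTC AAT TGT GGT CCC ATC GAT TGC GAT AAC TTA TGG TCT GAG CAC — no ATG→stop ORF.
Frame 3: TGA ATG TGT GCA TAA TAA AAT GGG ACC TCA ATT GTG GTC CCA TCG ATT GCG ATA ACT TAT GGT CTG AGC ACT — ATG at 6, stop TAA at 15 → 12 nt.
Longest ORF is 36 nt in frame 1 (positions 22–57).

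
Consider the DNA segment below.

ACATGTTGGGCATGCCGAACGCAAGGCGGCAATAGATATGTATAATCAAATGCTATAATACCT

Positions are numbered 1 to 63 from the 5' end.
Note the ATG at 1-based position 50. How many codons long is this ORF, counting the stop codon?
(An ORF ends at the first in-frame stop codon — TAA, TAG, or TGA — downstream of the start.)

Codons from position 50: ATG (50–52), CTA (53–55), TAA (56–58).
TAA is the first in-frame stop; that's 3 codons including the stop.

3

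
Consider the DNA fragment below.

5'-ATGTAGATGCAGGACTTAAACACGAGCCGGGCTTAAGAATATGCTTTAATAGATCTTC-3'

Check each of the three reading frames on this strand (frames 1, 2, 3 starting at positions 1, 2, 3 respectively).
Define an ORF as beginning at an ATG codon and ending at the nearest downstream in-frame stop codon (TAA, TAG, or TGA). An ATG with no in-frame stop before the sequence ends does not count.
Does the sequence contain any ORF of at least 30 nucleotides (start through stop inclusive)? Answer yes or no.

yes

Frame 1: ATG TAG ATG CAG GAC TTA AAC ACG AGC CGG GCT TAA GAA TAT GCT TTA ATA GAT CTT — ATG at 1, stop TAG at 4 → 6 nt; ATG at 7, stop TAA at 34 → 30 nt.
Frame 2: TGT AGA TGC AGG ACT TAA ACA CGA GCC GGG CTT AAG AAT ATG CTT TAA TAG ATC TTC — ATG at 41, stop TAA at 47 → 9 nt.
Frame 3: GTA GAT GCA GGA CTT AAA CAC GAG CCG GGC TTA AGA ATA TGC TTT AAT AGA TCT — no ATG→stop ORF.
Frame 1 has an ORF of 30 nucleotides (positions 7–36) ≥ 30, so yes.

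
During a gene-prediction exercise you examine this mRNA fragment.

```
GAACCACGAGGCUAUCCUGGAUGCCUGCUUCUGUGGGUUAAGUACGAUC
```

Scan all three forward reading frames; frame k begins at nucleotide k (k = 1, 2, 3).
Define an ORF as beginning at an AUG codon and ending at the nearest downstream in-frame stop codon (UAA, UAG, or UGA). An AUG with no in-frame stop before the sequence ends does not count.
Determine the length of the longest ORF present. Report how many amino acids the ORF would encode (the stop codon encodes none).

6

Frame 1: GAA CCA CGA GGC UAU CCU GGA UGC CUG CUU CUG UGG GUU AAG UAC GAU — no AUG→stop ORF.
Frame 2: AAC CAC GAG GCU AUC CUG GAU GCC UGC UUC UGU GGG UUA AGU ACG AUC — no AUG→stop ORF.
Frame 3: ACC ACG AGG CUA UCC UGG AUG CCU GCU UCU GUG GGU UAA GUA CGA — AUG at 21, stop UAA at 39 → 21 nt.
Longest: frame 3, positions 21–41, 21 nt = 7 codons = 6 aa. → 6 amino acids.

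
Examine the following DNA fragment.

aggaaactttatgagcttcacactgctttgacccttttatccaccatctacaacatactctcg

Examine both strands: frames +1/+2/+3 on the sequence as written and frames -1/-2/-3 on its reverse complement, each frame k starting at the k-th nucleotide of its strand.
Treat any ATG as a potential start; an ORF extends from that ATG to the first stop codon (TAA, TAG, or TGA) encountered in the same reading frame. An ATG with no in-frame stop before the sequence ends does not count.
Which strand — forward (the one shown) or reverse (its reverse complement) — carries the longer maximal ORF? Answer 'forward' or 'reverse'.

reverse

Reverse complement (5'→3'): CGAGAGTATGTTGTAGATGGTGGATAAAAGGGTCAAAGCAGTGTGAAGCTCATAAAGTTTCCT
Frame +1: AGG AAA CTT TAT GAG CTT CAC ACT GCT TTG ACC CTT TTA TCC ACC ATC TAC AAC ATA CTC TCG — no ATG→stop ORF.
Frame +2: GGA AAC TTT ATG AGC TTC ACA CTG CTT TGA CCC TTT TAT CCA CCA TCT ACA ACA TAC TCT — ATG at 11, stop TGA at 29 → 21 nt.
Frame +3: GAA ACT TTA TGA GCT TCA CAC TGC TTT GAC CCT TTT ATC CAC CAT CTA CAA CAT ACT CTC — no ATG→stop ORF.
Frame -1: CGA GAG TAT GTT GTA GAT GGT GGA TAA AAG GGT CAA AGC AGT GTG AAG CTC ATA AAG TTT CCT — no ATG→stop ORF.
Frame -2: GAG AGT ATG TTG TAG ATG GTG GAT AAA AGG GTC AAA GCA GTG TGA AGC TCA TAA AGT TTC — ATG at 8, stop TAG at 14 → 9 nt; ATG at 17, stop TGA at 44 → 30 nt.
Frame -3: AGA GTA TGT TGT AGA TGG TGG ATA AAA GGG TCA AAG CAG TGT GAA GCT CAT AAA GTT TCC — no ATG→stop ORF.
Forward-strand max 21 nt; reverse-strand max 30 nt. The reverse strand has the longer ORF.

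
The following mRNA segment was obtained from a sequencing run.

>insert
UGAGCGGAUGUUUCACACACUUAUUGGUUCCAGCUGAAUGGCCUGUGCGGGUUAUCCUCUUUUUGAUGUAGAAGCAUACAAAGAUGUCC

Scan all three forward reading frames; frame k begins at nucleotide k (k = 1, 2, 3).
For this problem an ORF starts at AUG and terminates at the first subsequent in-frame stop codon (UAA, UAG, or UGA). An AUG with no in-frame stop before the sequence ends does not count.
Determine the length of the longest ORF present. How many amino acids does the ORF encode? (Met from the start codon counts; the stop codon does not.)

9

Frame 1: UGA GCG GAU GUU UCA CAC ACU UAU UGG UUC CAG CUG AAU GGC CUG UGC GGG UUA UCC UCU UUU UGA UGU AGA AGC AUA CAA AGA UGU — no AUG→stop ORF.
Frame 2: GAG CGG AUG UUU CAC ACA CUU AUU GGU UCC AGC UGA AUG GCC UGU GCG GGU UAU CCU CUU UUU GAU GUA GAA GCA UAC AAA GAU GUC — AUG at 8, stop UGA at 35 → 30 nt.
Frame 3: AGC GGA UGU UUC ACA CAC UUA UUG GUU CCA GCU GAA UGG CCU GUG CGG GUU AUC CUC UUU UUG AUG UAG AAG CAU ACA AAG AUG UCC — AUG at 66, stop UAG at 69 → 6 nt.
Longest: frame 2, positions 8–37, 30 nt = 10 codons = 9 aa. → 9 amino acids.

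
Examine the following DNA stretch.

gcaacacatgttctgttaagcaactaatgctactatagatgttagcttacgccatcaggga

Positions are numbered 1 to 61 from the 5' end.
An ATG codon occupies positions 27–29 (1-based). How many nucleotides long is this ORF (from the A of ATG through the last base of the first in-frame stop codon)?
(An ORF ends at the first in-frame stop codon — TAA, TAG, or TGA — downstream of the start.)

Codons from position 27: ATG (27–29), CTA (30–32), CTA (33–35), TAG (36–38).
TAG is the first in-frame stop; ORF spans 27–38, 12 nucleotides.

12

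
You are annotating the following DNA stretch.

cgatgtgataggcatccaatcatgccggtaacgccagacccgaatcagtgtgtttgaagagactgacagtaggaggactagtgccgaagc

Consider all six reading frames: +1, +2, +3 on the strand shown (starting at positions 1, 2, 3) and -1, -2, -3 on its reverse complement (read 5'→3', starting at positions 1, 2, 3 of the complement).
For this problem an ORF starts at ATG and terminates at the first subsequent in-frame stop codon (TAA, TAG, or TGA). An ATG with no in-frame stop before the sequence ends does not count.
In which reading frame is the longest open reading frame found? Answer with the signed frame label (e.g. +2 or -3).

Reverse complement (5'→3'): GCTTCGGCACTAGTCCTCCTACTGTCAGTCTCTTCAAACACACTGATTCGGGTCTGGCGTTACCGGCATGATTGGATGCCTATCACATCG
Frame +1: CGA TGT GAT AGG CAT CCA ATC ATG CCG GTA ACG CCA GAC CCG AAT CAG TGT GTT TGA AGA GAC TGA CAG TAG GAG GAC TAG TGC CGA AGC — ATG at 22, stop TGA at 55 → 36 nt.
Frame +2: GAT GTG ATA GGC ATC CAA TCA TGC CGG TAA CGC CAG ACC CGA ATC AGT GTG TTT GAA GAG ACT GAC AGT AGG AGG ACT AGT GCC GAA — no ATG→stop ORF.
Frame +3: ATG TGA TAG GCA TCC AAT CAT GCC GGT AAC GCC AGA CCC GAA TCA GTG TGT TTG AAG AGA CTG ACA GTA GGA GGA CTA GTG CCG AAG — ATG at 3, stop TGA at 6 → 6 nt.
Frame -1: GCT TCG GCA CTA GTC CTC CTA CTG TCA GTC TCT TCA AAC ACA CTG ATT CGG GTC TGG CGT TAC CGG CAT GAT TGG ATG CCT ATC ACA TCG — no ATG→stop ORF.
Frame -2: CTT CGG CAC TAG TCC TCC TAC TGT CAG TCT CTT CAA ACA CAC TGA TTC GGG TCT GGC GTT ACC GGC ATG ATT GGA TGC CTA TCA CAT — no ATG→stop ORF.
Frame -3: TTC GGC ACT AGT CCT CCT ACT GTC AGT CTC TTC AAA CAC ACT GAT TCG GGT CTG GCG TTA CCG GCA TGA TTG GAT GCC TAT CAC ATC — no ATG→stop ORF.
Longest ORF is 36 nt in frame +1 (positions 22–57).

+1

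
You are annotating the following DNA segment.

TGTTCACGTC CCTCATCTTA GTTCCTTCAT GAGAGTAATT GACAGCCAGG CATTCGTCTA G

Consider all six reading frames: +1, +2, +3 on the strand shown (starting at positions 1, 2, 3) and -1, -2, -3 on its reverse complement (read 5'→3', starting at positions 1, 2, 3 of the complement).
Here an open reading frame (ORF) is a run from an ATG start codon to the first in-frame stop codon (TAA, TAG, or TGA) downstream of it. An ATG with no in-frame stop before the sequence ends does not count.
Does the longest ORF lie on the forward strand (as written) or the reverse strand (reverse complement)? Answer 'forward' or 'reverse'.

forward

Reverse complement (5'→3'): CTAGACGAATGCCTGGCTGTCAATTACTCTCATGAAGGAACTAAGATGAGGGACGTGAACA
Frame +1: TGT TCA CGT CCC TCA TCT TAG TTC CTT CAT GAG AGT AAT TGA CAG CCA GGC ATT CGT CTA — no ATG→stop ORF.
Frame +2: GTT CAC GTC CCT CAT CTT AGT TCC TTC ATG AGA GTA ATT GAC AGC CAG GCA TTC GTC TAG — ATG at 29, stop TAG at 59 → 33 nt.
Frame +3: TTC ACG TCC CTC ATC TTA GTT CCT TCA TGA GAG TAA TTG ACA GCC AGG CAT TCG TCT — no ATG→stop ORF.
Frame -1: CTA GAC GAA TGC CTG GCT GTC AAT TAC TCT CAT GAA GGA ACT AAG ATG AGG GAC GTG AAC — no ATG→stop ORF.
Frame -2: TAG ACG AAT GCC TGG CTG TCA ATT ACT CTC ATG AAG GAA CTA AGA TGA GGG ACG TGA ACA — ATG at 32, stop TGA at 47 → 18 nt.
Frame -3: AGA CGA ATG CCT GGC TGT CAA TTA CTC TCA TGA AGG AAC TAA GAT GAG GGA CGT GAA — ATG at 9, stop TGA at 33 → 27 nt.
Forward-strand max 33 nt; reverse-strand max 27 nt. The forward strand has the longer ORF.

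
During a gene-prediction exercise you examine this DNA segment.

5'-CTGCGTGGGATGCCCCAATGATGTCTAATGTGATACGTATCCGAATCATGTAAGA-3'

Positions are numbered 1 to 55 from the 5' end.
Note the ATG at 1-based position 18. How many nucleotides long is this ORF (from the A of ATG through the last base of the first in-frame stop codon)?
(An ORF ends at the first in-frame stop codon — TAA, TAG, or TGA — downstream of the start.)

Codons from position 18: ATG (18–20), ATG (21–23), TCT (24–26), AAT (27–29), GTG (30–32), ATA (33–35), CGT (36–38), ATC (39–41), CGA (42–44), ATC (45–47), ATG (48–50), TAA (51–53).
TAA is the first in-frame stop; ORF spans 18–53, 36 nucleotides.

36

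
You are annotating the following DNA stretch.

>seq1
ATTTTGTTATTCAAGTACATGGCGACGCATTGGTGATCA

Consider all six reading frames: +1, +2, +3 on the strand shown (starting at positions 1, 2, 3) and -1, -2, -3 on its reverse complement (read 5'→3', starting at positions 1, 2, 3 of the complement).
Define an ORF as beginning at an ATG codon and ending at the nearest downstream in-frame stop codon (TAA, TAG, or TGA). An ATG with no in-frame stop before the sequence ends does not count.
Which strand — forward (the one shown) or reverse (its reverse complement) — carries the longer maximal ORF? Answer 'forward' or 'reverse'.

Reverse complement (5'→3'): TGATCACCAATGCGTCGCCATGTACTTGAATAACAAAAT
Frame +1: ATT TTG TTA TTC AAG TAC ATG GCG ACG CAT TGG TGA TCA — ATG at 19, stop TGA at 34 → 18 nt.
Frame +2: TTT TGT TAT TCA AGT ACA TGG CGA CGC ATT GGT GAT — no ATG→stop ORF.
Frame +3: TTT GTT ATT CAA GTA CAT GGC GAC GCA TTG GTG ATC — no ATG→stop ORF.
Frame -1: TGA TCA CCA ATG CGT CGC CAT GTA CTT GAA TAA CAA AAT — ATG at 10, stop TAA at 31 → 24 nt.
Frame -2: GAT CAC CAA TGC GTC GCC ATG TAC TTG AAT AAC AAA — no ATG→stop ORF.
Frame -3: ATC ACC AAT GCG TCG CCA TGT ACT TGA ATA ACA AAA — no ATG→stop ORF.
Forward-strand max 18 nt; reverse-strand max 24 nt. The reverse strand has the longer ORF.

reverse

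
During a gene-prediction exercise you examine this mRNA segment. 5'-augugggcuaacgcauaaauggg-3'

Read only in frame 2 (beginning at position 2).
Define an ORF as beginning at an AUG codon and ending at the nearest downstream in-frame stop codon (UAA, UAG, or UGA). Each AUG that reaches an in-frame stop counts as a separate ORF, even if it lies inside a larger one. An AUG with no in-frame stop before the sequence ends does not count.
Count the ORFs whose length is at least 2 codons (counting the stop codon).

0

Frame 2: UGU GGG CUA ACG CAU AAA UGG — no AUG→stop ORF.
No ORF reaches 2 codons. Count = 0.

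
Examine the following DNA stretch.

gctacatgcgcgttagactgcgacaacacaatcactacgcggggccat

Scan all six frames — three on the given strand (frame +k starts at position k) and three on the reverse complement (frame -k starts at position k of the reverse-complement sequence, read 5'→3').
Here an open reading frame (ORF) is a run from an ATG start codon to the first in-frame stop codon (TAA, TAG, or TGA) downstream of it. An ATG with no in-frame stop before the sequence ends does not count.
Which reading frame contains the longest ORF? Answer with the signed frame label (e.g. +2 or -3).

Reverse complement (5'→3'): ATGGCCCCGCGTAGTGATTGTGTTGTCGCAGTCTAACGCGCATGTAGC
Frame +1: GCT ACA TGC GCG TTA GAC TGC GAC AAC ACA ATC ACT ACG CGG GGC CAT — no ATG→stop ORF.
Frame +2: CTA CAT GCG CGT TAG ACT GCG ACA ACA CAA TCA CTA CGC GGG GCC — no ATG→stop ORF.
Frame +3: TAC ATG CGC GTT AGA CTG CGA CAA CAC AAT CAC TAC GCG GGG CCA — no ATG→stop ORF.
Frame -1: ATG GCC CCG CGT AGT GAT TGT GTT GTC GCA GTC TAA CGC GCA TGT AGC — ATG at 1, stop TAA at 34 → 36 nt.
Frame -2: TGG CCC CGC GTA GTG ATT GTG TTG TCG CAG TCT AAC GCG CAT GTA — no ATG→stop ORF.
Frame -3: GGC CCC GCG TAG TGA TTG TGT TGT CGC AGT CTA ACG CGC ATG TAG — ATG at 42, stop TAG at 45 → 6 nt.
Longest ORF is 36 nt in frame -1 (positions 1–36).

-1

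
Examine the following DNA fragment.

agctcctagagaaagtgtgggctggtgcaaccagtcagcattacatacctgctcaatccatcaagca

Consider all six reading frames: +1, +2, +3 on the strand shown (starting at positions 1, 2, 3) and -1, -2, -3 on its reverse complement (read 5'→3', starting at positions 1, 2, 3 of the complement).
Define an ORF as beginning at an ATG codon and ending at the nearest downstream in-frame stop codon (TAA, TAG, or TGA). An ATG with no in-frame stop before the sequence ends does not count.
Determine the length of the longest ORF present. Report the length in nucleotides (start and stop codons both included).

Reverse complement (5'→3'): TGCTTGATGGATTGAGCAGGTATGTAATGCTGACTGGTTGCACCAGCCCACACTTTCTCTAGGAGCT
Frame +1: AGC TCC TAG AGA AAG TGT GGG CTG GTG CAA CCA GTC AGC ATT ACA TAC CTG CTC AAT CCA TCA AGC — no ATG→stop ORF.
Frame +2: GCT CCT AGA GAA AGT GTG GGC TGG TGC AAC CAG TCA GCA TTA CAT ACC TGC TCA ATC CAT CAA GCA — no ATG→stop ORF.
Frame +3: CTC CTA GAG AAA GTG TGG GCT GGT GCA ACC AGT CAG CAT TAC ATA CCT GCT CAA TCC ATC AAG — no ATG→stop ORF.
Frame -1: TGC TTG ATG GAT TGA GCA GGT ATG TAA TGC TGA CTG GTT GCA CCA GCC CAC ACT TTC TCT AGG AGC — ATG at 7, stop TGA at 13 → 9 nt; ATG at 22, stop TAA at 25 → 6 nt.
Frame -2: GCT TGA TGG ATT GAG CAG GTA TGT AAT GCT GAC TGG TTG CAC CAG CCC ACA CTT TCT CTA GGA GCT — no ATG→stop ORF.
Frame -3: CTT GAT GGA TTG AGC AGG TAT GTA ATG CTG ACT GGT TGC ACC AGC CCA CAC TTT CTC TAG GAG — ATG at 27, stop TAG at 60 → 36 nt.
Longest: frame -3, positions 27–62, 36 nt = 12 codons = 11 aa. → 36 nucleotides.

36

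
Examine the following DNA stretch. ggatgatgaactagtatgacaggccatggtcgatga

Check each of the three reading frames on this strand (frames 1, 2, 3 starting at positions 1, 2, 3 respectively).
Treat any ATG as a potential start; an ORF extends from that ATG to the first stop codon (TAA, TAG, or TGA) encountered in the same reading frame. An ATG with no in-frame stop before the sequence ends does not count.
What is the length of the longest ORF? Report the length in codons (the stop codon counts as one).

Frame 1: GGA TGA TGA ACT AGT ATG ACA GGC CAT GGT CGA TGA — ATG at 16, stop TGA at 34 → 21 nt.
Frame 2: GAT GAT GAA CTA GTA TGA CAG GCC ATG GTC GAT — no ATG→stop ORF.
Frame 3: ATG ATG AAC TAG TAT GAC AGG CCA TGG TCG ATG — ATG at 3, stop TAG at 12 → 12 nt; ATG at 6, stop TAG at 12 → 9 nt.
Longest: frame 1, positions 16–36, 21 nt = 7 codons = 6 aa. → 7 codons.

7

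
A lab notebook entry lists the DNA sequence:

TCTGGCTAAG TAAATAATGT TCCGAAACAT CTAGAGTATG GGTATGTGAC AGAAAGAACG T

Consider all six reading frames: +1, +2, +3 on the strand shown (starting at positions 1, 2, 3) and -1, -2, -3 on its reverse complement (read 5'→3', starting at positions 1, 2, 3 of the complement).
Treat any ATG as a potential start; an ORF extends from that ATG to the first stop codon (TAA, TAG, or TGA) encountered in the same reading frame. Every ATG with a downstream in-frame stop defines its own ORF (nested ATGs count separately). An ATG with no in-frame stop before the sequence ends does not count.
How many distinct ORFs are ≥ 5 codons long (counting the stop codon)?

1

Reverse complement (5'→3'): ACGTTCTTTCTGTCACATACCCATACTCTAGATGTTTCGGAACATTATTTACTTAGCCAGA
Frame +1: TCT GGC TAA GTA AAT AAT GTT CCG AAA CAT CTA GAG TAT GGG TAT GTG ACA GAA AGA ACG — no ATG→stop ORF.
Frame +2: CTG GCT AAG TAA ATA ATG TTC CGA AAC ATC TAG AGT ATG GGT ATG TGA CAG AAA GAA CGT — ATG at 17, stop TAG at 32 → 18 nt; ATG at 38, stop TGA at 47 → 12 nt; ATG at 44, stop TGA at 47 → 6 nt.
Frame +3: TGG CTA AGT AAA TAA TGT TCC GAA ACA TCT AGA GTA TGG GTA TGT GAC AGA AAG AAC — no ATG→stop ORF.
Frame -1: ACG TTC TTT CTG TCA CAT ACC CAT ACT CTA GAT GTT TCG GAA CAT TAT TTA CTT AGC CAG — no ATG→stop ORF.
Frame -2: CGT TCT TTC TGT CAC ATA CCC ATA CTC TAG ATG TTT CGG AAC ATT ATT TAC TTA GCC AGA — no ATG→stop ORF.
Frame -3: GTT CTT TCT GTC ACA TAC CCA TAC TCT AGA TGT TTC GGA ACA TTA TTT ACT TAG CCA — no ATG→stop ORF.
ORFs ≥ 5 codons: frame +2 17–34 (6 codons). Count = 1.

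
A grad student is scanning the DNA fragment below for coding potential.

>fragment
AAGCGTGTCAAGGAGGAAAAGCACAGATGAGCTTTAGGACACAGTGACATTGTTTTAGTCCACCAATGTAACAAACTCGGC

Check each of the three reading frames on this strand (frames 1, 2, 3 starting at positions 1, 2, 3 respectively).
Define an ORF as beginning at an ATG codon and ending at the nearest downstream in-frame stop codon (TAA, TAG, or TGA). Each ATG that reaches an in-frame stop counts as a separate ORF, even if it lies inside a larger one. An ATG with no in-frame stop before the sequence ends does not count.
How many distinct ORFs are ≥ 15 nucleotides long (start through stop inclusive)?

Frame 1: AAG CGT GTC AAG GAG GAA AAG CAC AGA TGA GCT TTA GGA CAC AGT GAC ATT GTT TTA GTC CAC CAA TGT AAC AAA CTC GGC — no ATG→stop ORF.
Frame 2: AGC GTG TCA AGG AGG AAA AGC ACA GAT GAG CTT TAG GAC ACA GTG ACA TTG TTT TAG TCC ACC AAT GTA ACA AAC TCG — no ATG→stop ORF.
Frame 3: GCG TGT CAA GGA GGA AAA GCA CAG ATG AGC TTT AGG ACA CAG TGA CAT TGT TTT AGT CCA CCA ATG TAA CAA ACT CGG — ATG at 27, stop TGA at 45 → 21 nt; ATG at 66, stop TAA at 69 → 6 nt.
ORFs ≥ 15 nucleotides: frame 3 27–47 (21 nucleotides). Count = 1.

1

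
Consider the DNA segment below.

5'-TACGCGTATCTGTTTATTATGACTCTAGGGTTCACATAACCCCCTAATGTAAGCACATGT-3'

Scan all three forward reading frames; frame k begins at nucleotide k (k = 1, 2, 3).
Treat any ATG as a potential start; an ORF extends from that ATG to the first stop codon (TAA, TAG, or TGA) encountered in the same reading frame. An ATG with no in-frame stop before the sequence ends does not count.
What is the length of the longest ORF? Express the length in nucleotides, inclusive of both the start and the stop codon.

Frame 1: TAC GCG TAT CTG TTT ATT ATG ACT CTA GGG TTC ACA TAA CCC CCT AAT GTA AGC ACA TGT — ATG at 19, stop TAA at 37 → 21 nt.
Frame 2: ACG CGT ATC TGT TTA TTA TGA CTC TAG GGT TCA CAT AAC CCC CTA ATG TAA GCA CAT — ATG at 47, stop TAA at 50 → 6 nt.
Frame 3: CGC GTA TCT GTT TAT TAT GAC TCT AGG GTT CAC ATA ACC CCC TAA TGT AAG CAC ATG — no ATG→stop ORF.
Longest: frame 1, positions 19–39, 21 nt = 7 codons = 6 aa. → 21 nucleotides.

21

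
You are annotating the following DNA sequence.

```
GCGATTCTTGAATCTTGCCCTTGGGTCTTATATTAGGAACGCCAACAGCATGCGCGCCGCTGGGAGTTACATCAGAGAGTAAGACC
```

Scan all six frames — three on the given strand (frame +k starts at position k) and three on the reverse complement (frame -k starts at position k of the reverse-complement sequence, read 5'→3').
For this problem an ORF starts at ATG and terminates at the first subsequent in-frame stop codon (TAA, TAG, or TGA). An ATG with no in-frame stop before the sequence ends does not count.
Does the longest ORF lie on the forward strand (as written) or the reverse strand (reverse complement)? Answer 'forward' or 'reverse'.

Reverse complement (5'→3'): GGTCTTACTCTCTGATGTAACTCCCAGCGGCGCGCATGCTGTTGGCGTTCCTAATATAAGACCCAAGGGCAAGATTCAAGAATCGC
Frame +1: GCG ATT CTT GAA TCT TGC CCT TGG GTC TTA TAT TAG GAA CGC CAA CAG CAT GCG CGC CGC TGG GAG TTA CAT CAG AGA GTA AGA — no ATG→stop ORF.
Frame +2: CGA TTC TTG AAT CTT GCC CTT GGG TCT TAT ATT AGG AAC GCC AAC AGC ATG CGC GCC GCT GGG AGT TAC ATC AGA GAG TAA GAC — ATG at 50, stop TAA at 80 → 33 nt.
Frame +3: GAT TCT TGA ATC TTG CCC TTG GGT CTT ATA TTA GGA ACG CCA ACA GCA TGC GCG CCG CTG GGA GTT ACA TCA GAG AGT AAG ACC — no ATG→stop ORF.
Frame -1: GGT CTT ACT CTC TGA TGT AAC TCC CAG CGG CGC GCA TGC TGT TGG CGT TCC TAA TAT AAG ACC CAA GGG CAA GAT TCA AGA ATC — no ATG→stop ORF.
Frame -2: GTC TTA CTC TCT GAT GTA ACT CCC AGC GGC GCG CAT GCT GTT GGC GTT CCT AAT ATA AGA CCC AAG GGC AAG ATT CAA GAA TCG — no ATG→stop ORF.
Frame -3: TCT TAC TCT CTG ATG TAA CTC CCA GCG GCG CGC ATG CTG TTG GCG TTC CTA ATA TAA GAC CCA AGG GCA AGA TTC AAG AAT CGC — ATG at 15, stop TAA at 18 → 6 nt; ATG at 36, stop TAA at 57 → 24 nt.
Forward-strand max 33 nt; reverse-strand max 24 nt. The forward strand has the longer ORF.

forward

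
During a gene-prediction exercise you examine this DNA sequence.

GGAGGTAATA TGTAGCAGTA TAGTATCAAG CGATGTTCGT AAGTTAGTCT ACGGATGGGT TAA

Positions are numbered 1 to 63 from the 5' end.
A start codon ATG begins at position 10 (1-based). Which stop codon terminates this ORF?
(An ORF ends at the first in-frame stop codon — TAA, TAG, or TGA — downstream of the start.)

TAG

Codons from position 10: ATG (10–12), TAG (13–15).
The first in-frame stop codon is TAG.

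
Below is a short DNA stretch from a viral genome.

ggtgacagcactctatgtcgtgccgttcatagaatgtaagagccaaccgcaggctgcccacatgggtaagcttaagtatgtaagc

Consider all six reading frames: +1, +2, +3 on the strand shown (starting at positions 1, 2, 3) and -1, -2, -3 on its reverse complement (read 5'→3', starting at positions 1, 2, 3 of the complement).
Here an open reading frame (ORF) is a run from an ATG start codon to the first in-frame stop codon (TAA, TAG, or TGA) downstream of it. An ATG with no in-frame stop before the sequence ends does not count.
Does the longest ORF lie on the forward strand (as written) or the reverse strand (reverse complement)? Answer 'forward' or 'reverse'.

Reverse complement (5'→3'): GCTTACATACTTAAGCTTACCCATGTGGGCAGCCTGCGGTTGGCTCTTACATTCTATGAACGGCACGACATAGAGTGCTGTCACC
Frame +1: GGT GAC AGC ACT CTA TGT CGT GCC GTT CAT AGA ATG TAA GAG CCA ACC GCA GGC TGC CCA CAT GGG TAA GCT TAA GTA TGT AAG — ATG at 34, stop TAA at 37 → 6 nt.
Frame +2: GTG ACA GCA CTC TAT GTC GTG CCG TTC ATA GAA TGT AAG AGC CAA CCG CAG GCT GCC CAC ATG GGT AAG CTT AAG TAT GTA AGC — no ATG→stop ORF.
Frame +3: TGA CAG CAC TCT ATG TCG TGC CGT TCA TAG AAT GTA AGA GCC AAC CGC AGG CTG CCC ACA TGG GTA AGC TTA AGT ATG TAA — ATG at 15, stop TAG at 30 → 18 nt; ATG at 78, stop TAA at 81 → 6 nt.
Frame -1: GCT TAC ATA CTT AAG CTT ACC CAT GTG GGC AGC CTG CGG TTG GCT CTT ACA TTC TAT GAA CGG CAC GAC ATA GAG TGC TGT CAC — no ATG→stop ORF.
Frame -2: CTT ACA TAC TTA AGC TTA CCC ATG TGG GCA GCC TGC GGT TGG CTC TTA CAT TCT ATG AAC GGC ACG ACA TAG AGT GCT GTC ACC — ATG at 23, stop TAG at 71 → 51 nt; ATG at 56, stop TAG at 71 → 18 nt.
Frame -3: TTA CAT ACT TAA GCT TAC CCA TGT GGG CAG CCT GCG GTT GGC TCT TAC ATT CTA TGA ACG GCA CGA CAT AGA GTG CTG TCA — no ATG→stop ORF.
Forward-strand max 18 nt; reverse-strand max 51 nt. The reverse strand has the longer ORF.

reverse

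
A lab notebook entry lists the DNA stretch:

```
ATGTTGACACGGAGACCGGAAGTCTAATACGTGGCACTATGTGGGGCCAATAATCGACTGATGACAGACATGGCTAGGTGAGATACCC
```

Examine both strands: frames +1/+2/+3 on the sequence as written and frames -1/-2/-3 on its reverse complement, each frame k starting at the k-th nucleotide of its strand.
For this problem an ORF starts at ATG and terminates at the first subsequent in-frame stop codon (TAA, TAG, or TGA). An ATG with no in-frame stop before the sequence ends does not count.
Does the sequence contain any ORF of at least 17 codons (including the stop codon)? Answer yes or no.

Reverse complement (5'→3'): GGGTATCTCACCTAGCCATGTCTGTCATCAGTCGATTATTGGCCCCACATAGTGCCACGTATTAGACTTCCGGTCTCCGTGTCAACAT
Frame +1: ATG TTG ACA CGG AGA CCG GAA GTC TAA TAC GTG GCA CTA TGT GGG GCC AAT AAT CGA CTG ATG ACA GAC ATG GCT AGG TGA GAT ACC — ATG at 1, stop TAA at 25 → 27 nt; ATG at 61, stop TGA at 79 → 21 nt; ATG at 70, stop TGA at 79 → 12 nt.
Frame +2: TGT TGA CAC GGA GAC CGG AAG TCT AAT ACG TGG CAC TAT GTG GGG CCA ATA ATC GAC TGA TGA CAG ACA TGG CTA GGT GAG ATA CCC — no ATG→stop ORF.
Frame +3: GTT GAC ACG GAG ACC GGA AGT CTA ATA CGT GGC ACT ATG TGG GGC CAA TAA TCG ACT GAT GAC AGA CAT GGC TAG GTG AGA TAC — ATG at 39, stop TAA at 51 → 15 nt.
Frame -1: GGG TAT CTC ACC TAG CCA TGT CTG TCA TCA GTC GAT TAT TGG CCC CAC ATA GTG CCA CGT ATT AGA CTT CCG GTC TCC GTG TCA ACA — no ATG→stop ORF.
Frame -2: GGT ATC TCA CCT AGC CAT GTC TGT CAT CAG TCG ATT ATT GGC CCC ACA TAG TGC CAC GTA TTA GAC TTC CGG TCT CCG TGT CAA CAT — no ATG→stop ORF.
Frame -3: GTA TCT CAC CTA GCC ATG TCT GTC ATC AGT CGA TTA TTG GCC CCA CAT AGT GCC ACG TAT TAG ACT TCC GGT CTC CGT GTC AAC — ATG at 18, stop TAG at 63 → 48 nt.
Largest ORF found is 16 codons < 17, so no.

no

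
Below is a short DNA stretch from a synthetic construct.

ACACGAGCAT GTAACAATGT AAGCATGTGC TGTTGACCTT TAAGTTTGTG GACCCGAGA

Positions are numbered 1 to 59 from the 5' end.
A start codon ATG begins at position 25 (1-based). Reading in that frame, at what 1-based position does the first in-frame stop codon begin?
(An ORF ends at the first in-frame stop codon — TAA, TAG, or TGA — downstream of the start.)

Codons from position 25: ATG (25–27), TGC (28–30), TGT (31–33), TGA (34–36).
TGA is a stop codon; it begins at position 34.

34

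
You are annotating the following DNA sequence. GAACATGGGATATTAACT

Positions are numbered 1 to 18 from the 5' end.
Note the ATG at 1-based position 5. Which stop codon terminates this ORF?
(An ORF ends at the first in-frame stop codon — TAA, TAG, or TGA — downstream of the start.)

Codons from position 5: ATG (5–7), GGA (8–10), TAT (11–13), TAA (14–16).
The first in-frame stop codon is TAA.

TAA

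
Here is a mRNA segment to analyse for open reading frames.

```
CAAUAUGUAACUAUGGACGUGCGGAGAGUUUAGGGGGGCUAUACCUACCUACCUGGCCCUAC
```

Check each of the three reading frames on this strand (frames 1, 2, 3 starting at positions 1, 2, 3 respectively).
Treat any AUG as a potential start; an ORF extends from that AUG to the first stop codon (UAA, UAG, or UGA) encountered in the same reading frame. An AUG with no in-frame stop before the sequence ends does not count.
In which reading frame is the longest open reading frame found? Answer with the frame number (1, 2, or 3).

Frame 1: CAA UAU GUA ACU AUG GAC GUG CGG AGA GUU UAG GGG GGC UAU ACC UAC CUA CCU GGC CCU — AUG at 13, stop UAG at 31 → 21 nt.
Frame 2: AAU AUG UAA CUA UGG ACG UGC GGA GAG UUU AGG GGG GCU AUA CCU ACC UAC CUG GCC CUA — AUG at 5, stop UAA at 8 → 6 nt.
Frame 3: AUA UGU AAC UAU GGA CGU GCG GAG AGU UUA GGG GGG CUA UAC CUA CCU ACC UGG CCC UAC — no AUG→stop ORF.
Longest ORF is 21 nt in frame 1 (positions 13–33).

1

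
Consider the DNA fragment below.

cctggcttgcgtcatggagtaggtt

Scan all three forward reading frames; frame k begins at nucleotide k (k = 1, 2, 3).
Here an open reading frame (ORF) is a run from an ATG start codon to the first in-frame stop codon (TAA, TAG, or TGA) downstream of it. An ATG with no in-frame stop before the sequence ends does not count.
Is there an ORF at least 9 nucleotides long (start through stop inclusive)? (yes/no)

Frame 1: CCT GGC TTG CGT CAT GGA GTA GGT — no ATG→stop ORF.
Frame 2: CTG GCT TGC GTC ATG GAG TAG GTT — ATG at 14, stop TAG at 20 → 9 nt.
Frame 3: TGG CTT GCG TCA TGG AGT AGG — no ATG→stop ORF.
Frame 2 has an ORF of 9 nucleotides (positions 14–22) ≥ 9, so yes.

yes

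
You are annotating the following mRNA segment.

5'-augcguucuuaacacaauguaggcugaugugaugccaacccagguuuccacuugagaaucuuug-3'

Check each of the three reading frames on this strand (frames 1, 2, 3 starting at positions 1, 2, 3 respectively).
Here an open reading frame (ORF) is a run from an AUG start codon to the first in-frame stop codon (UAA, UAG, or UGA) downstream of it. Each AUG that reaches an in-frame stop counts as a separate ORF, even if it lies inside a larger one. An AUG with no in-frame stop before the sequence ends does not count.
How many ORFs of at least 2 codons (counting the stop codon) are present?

4

Frame 1: AUG CGU UCU UAA CAC AAU GUA GGC UGA UGU GAU GCC AAC CCA GGU UUC CAC UUG AGA AUC UUU — AUG at 1, stop UAA at 10 → 12 nt.
Frame 2: UGC GUU CUU AAC ACA AUG UAG GCU GAU GUG AUG CCA ACC CAG GUU UCC ACU UGA GAA UCU UUG — AUG at 17, stop UAG at 20 → 6 nt; AUG at 32, stop UGA at 53 → 24 nt.
Frame 3: GCG UUC UUA ACA CAA UGU AGG CUG AUG UGA UGC CAA CCC AGG UUU CCA CUU GAG AAU CUU — AUG at 27, stop UGA at 30 → 6 nt.
ORFs ≥ 2 codons: frame 1 1–12 (4 codons), frame 2 17–22 (2 codons), frame 2 32–55 (8 codons), frame 3 27–32 (2 codons). Count = 4.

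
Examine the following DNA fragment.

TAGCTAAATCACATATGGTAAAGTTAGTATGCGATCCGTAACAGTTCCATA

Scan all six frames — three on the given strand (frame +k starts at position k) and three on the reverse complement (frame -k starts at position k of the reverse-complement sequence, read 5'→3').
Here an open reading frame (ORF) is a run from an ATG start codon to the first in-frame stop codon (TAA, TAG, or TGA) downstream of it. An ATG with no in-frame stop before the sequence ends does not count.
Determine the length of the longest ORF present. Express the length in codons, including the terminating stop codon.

9

Reverse complement (5'→3'): TATGGAACTGTTACGGATCGCATACTAACTTTACCATATGTGATTTAGCTA
Frame +1: TAG CTA AAT CAC ATA TGG TAA AGT TAG TAT GCG ATC CGT AAC AGT TCC ATA — no ATG→stop ORF.
Frame +2: AGC TAA ATC ACA TAT GGT AAA GTT AGT ATG CGA TCC GTA ACA GTT CCA — no ATG→stop ORF.
Frame +3: GCT AAA TCA CAT ATG GTA AAG TTA GTA TGC GAT CCG TAA CAG TTC CAT — ATG at 15, stop TAA at 39 → 27 nt.
Frame -1: TAT GGA ACT GTT ACG GAT CGC ATA CTA ACT TTA CCA TAT GTG ATT TAG CTA — no ATG→stop ORF.
Frame -2: ATG GAA CTG TTA CGG ATC GCA TAC TAA CTT TAC CAT ATG TGA TTT AGC — ATG at 2, stop TAA at 26 → 27 nt; ATG at 38, stop TGA at 41 → 6 nt.
Frame -3: TGG AAC TGT TAC GGA TCG CAT ACT AAC TTT ACC ATA TGT GAT TTA GCT — no ATG→stop ORF.
Longest: frame +3, positions 15–41, 27 nt = 9 codons = 8 aa. → 9 codons.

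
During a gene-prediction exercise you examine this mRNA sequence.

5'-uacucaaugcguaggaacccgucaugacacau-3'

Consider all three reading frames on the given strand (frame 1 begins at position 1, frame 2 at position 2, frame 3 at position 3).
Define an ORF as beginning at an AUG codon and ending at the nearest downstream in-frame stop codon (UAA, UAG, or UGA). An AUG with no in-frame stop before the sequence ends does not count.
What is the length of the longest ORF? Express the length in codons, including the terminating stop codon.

Frame 1: UAC UCA AUG CGU AGG AAC CCG UCA UGA CAC — AUG at 7, stop UGA at 25 → 21 nt.
Frame 2: ACU CAA UGC GUA GGA ACC CGU CAU GAC ACA — no AUG→stop ORF.
Frame 3: CUC AAU GCG UAG GAA CCC GUC AUG ACA CAU — no AUG→stop ORF.
Longest: frame 1, positions 7–27, 21 nt = 7 codons = 6 aa. → 7 codons.

7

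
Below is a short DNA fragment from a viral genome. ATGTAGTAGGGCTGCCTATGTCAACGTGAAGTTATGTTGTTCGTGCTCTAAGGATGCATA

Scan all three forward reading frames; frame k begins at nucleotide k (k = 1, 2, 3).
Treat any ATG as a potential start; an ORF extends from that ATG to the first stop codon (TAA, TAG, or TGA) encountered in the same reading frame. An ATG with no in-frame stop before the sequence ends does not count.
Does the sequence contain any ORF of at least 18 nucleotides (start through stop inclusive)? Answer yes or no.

yes

Frame 1: ATG TAG TAG GGC TGC CTA TGT CAA CGT GAA GTT ATG TTG TTC GTG CTC TAA GGA TGC ATA — ATG at 1, stop TAG at 4 → 6 nt; ATG at 34, stop TAA at 49 → 18 nt.
Frame 2: TGT AGT AGG GCT GCC TAT GTC AAC GTG AAG TTA TGT TGT TCG TGC TCT AAG GAT GCA — no ATG→stop ORF.
Frame 3: GTA GTA GGG CTG CCT ATG TCA ACG TGA AGT TAT GTT GTT CGT GCT CTA AGG ATG CAT — ATG at 18, stop TGA at 27 → 12 nt.
Frame 1 has an ORF of 18 nucleotides (positions 34–51) ≥ 18, so yes.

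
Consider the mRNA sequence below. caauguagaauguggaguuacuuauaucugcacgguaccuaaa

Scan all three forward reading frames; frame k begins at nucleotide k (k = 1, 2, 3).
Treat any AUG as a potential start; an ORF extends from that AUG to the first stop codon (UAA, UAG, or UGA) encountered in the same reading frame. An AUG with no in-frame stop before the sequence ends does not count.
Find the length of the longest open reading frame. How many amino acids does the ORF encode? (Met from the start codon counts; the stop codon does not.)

Frame 1: CAA UGU AGA AUG UGG AGU UAC UUA UAU CUG CAC GGU ACC UAA — AUG at 10, stop UAA at 40 → 33 nt.
Frame 2: AAU GUA GAA UGU GGA GUU ACU UAU AUC UGC ACG GUA CCU AAA — no AUG→stop ORF.
Frame 3: AUG UAG AAU GUG GAG UUA CUU AUA UCU GCA CGG UAC CUA — AUG at 3, stop UAG at 6 → 6 nt.
Longest: frame 1, positions 10–42, 33 nt = 11 codons = 10 aa. → 10 amino acids.

10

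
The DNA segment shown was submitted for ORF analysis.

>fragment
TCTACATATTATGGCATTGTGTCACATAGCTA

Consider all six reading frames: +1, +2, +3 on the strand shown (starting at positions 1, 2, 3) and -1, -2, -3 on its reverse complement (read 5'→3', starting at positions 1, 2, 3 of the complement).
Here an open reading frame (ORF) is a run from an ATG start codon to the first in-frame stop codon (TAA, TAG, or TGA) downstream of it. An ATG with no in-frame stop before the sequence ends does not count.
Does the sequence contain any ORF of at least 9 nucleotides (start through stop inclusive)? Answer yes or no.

yes

Reverse complement (5'→3'): TAGCTATGTGACACAATGCCATAATATGTAGA
Frame +1: TCT ACA TAT TAT GGC ATT GTG TCA CAT AGC — no ATG→stop ORF.
Frame +2: CTA CAT ATT ATG GCA TTG TGT CAC ATA GCT — no ATG→stop ORF.
Frame +3: TAC ATA TTA TGG CAT TGT GTC ACA TAG CTA — no ATG→stop ORF.
Frame -1: TAG CTA TGT GAC ACA ATG CCA TAA TAT GTA — ATG at 16, stop TAA at 22 → 9 nt.
Frame -2: AGC TAT GTG ACA CAA TGC CAT AAT ATG TAG — ATG at 26, stop TAG at 29 → 6 nt.
Frame -3: GCT ATG TGA CAC AAT GCC ATA ATA TGT AGA — ATG at 6, stop TGA at 9 → 6 nt.
Frame -1 has an ORF of 9 nucleotides (positions 16–24) ≥ 9, so yes.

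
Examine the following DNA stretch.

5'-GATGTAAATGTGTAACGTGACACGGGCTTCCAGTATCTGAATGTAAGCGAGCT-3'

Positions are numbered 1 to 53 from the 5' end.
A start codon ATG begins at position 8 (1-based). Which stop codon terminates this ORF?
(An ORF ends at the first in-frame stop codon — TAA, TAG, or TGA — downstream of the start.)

Codons from position 8: ATG (8–10), TGT (11–13), AAC (14–16), GTG (17–19), ACA (20–22), CGG (23–25), GCT (26–28), TCC (29–31), AGT (32–34), ATC (35–37), TGA (38–40).
The first in-frame stop codon is TGA.

TGA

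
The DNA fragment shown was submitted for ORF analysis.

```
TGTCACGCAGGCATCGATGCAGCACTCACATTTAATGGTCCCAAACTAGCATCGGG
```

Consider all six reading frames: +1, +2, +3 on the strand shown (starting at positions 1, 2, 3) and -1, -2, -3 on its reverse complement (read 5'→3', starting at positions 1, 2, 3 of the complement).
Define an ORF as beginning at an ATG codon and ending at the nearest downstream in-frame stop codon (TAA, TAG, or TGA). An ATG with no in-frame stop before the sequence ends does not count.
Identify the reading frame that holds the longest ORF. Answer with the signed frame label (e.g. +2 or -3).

Reverse complement (5'→3'): CCCGATGCTAGTTTGGGACCATTAAATGTGAGTGCTGCATCGATGCCTGCGTGACA
Frame +1: TGT CAC GCA GGC ATC GAT GCA GCA CTC ACA TTT AAT GGT CCC AAA CTA GCA TCG — no ATG→stop ORF.
Frame +2: GTC ACG CAG GCA TCG ATG CAG CAC TCA CAT TTA ATG GTC CCA AAC TAG CAT CGG — ATG at 17, stop TAG at 47 → 33 nt; ATG at 35, stop TAG at 47 → 15 nt.
Frame +3: TCA CGC AGG CAT CGA TGC AGC ACT CAC ATT TAA TGG TCC CAA ACT AGC ATC GGG — no ATG→stop ORF.
Frame -1: CCC GAT GCT AGT TTG GGA CCA TTA AAT GTG AGT GCT GCA TCG ATG CCT GCG TGA — ATG at 43, stop TGA at 52 → 12 nt.
Frame -2: CCG ATG CTA GTT TGG GAC CAT TAA ATG TGA GTG CTG CAT CGA TGC CTG CGT GAC — ATG at 5, stop TAA at 23 → 21 nt; ATG at 26, stop TGA at 29 → 6 nt.
Frame -3: CGA TGC TAG TTT GGG ACC ATT AAA TGT GAG TGC TGC ATC GAT GCC TGC GTG ACA — no ATG→stop ORF.
Longest ORF is 33 nt in frame +2 (positions 17–49).

+2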